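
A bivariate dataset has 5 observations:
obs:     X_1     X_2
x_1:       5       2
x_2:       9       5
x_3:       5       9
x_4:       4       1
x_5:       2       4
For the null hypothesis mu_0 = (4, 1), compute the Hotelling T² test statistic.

Step 1 — sample mean vector:
  mean(X_1) = (5 + 9 + 5 + 4 + 2) / 5 = 25/5 = 5
  mean(X_2) = (2 + 5 + 9 + 1 + 4) / 5 = 21/5 = 4.2
  x̄ = (5, 4.2),  deviation x̄ - mu_0 = (5, 4.2) - (4, 1) = (1, 3.2).

Step 2 — sample covariance matrix, S[i,j] = (1/(n-1)) · Σ_k (x_{k,i} - mean_i) · (x_{k,j} - mean_j), divisor n-1 = 4:
  S[X_1,X_1] = ((0)·(0) + (4)·(4) + (0)·(0) + (-1)·(-1) + (-3)·(-3)) / 4 = 26/4 = 6.5
  S[X_1,X_2] = ((0)·(-2.2) + (4)·(0.8) + (0)·(4.8) + (-1)·(-3.2) + (-3)·(-0.2)) / 4 = 7/4 = 1.75
  S[X_2,X_2] = ((-2.2)·(-2.2) + (0.8)·(0.8) + (4.8)·(4.8) + (-3.2)·(-3.2) + (-0.2)·(-0.2)) / 4 = 38.8/4 = 9.7
  S = [[6.5, 1.75],
 [1.75, 9.7]].

Step 3 — invert S. det(S) = 6.5·9.7 - (1.75)² = 59.9875.
  S^{-1} = (1/det) · [[d, -b], [-b, a]] = [[0.1617, -0.0292],
 [-0.0292, 0.1084]].

Step 4 — quadratic form (x̄ - mu_0)^T · S^{-1} · (x̄ - mu_0):
  S^{-1} · (x̄ - mu_0) = (0.0683, 0.3176),
  (x̄ - mu_0)^T · [...] = (1)·(0.0683) + (3.2)·(0.3176) = 1.0846.

Step 5 — scale by n: T² = 5 · 1.0846 = 5.4228.

T² ≈ 5.4228


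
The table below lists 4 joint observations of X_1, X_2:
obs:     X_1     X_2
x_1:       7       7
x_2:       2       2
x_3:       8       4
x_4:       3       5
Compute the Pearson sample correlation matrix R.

Step 1 — column means:
  mean(X_1) = (7 + 2 + 8 + 3) / 4 = 20/4 = 5
  mean(X_2) = (7 + 2 + 4 + 5) / 4 = 18/4 = 4.5

Step 2 — sample variances and covariances s[i,j] = (1/(n-1)) · Σ_k (x_{k,i} - mean_i) · (x_{k,j} - mean_j), with n-1 = 3:
  s[X_1,X_1] = ((2)·(2) + (-3)·(-3) + (3)·(3) + (-2)·(-2)) / 3 = 26/3 = 8.6667
  s[X_1,X_2] = ((2)·(2.5) + (-3)·(-2.5) + (3)·(-0.5) + (-2)·(0.5)) / 3 = 10/3 = 3.3333
  s[X_2,X_2] = ((2.5)·(2.5) + (-2.5)·(-2.5) + (-0.5)·(-0.5) + (0.5)·(0.5)) / 3 = 13/3 = 4.3333
  Sample standard deviations s_i = √(s[i,i]):
  s(X_1) = √(8.6667) = 2.9439
  s(X_2) = √(4.3333) = 2.0817

Step 3 — r_{ij} = s_{ij} / (s_i · s_j):
  r[X_1,X_1] = 1 (diagonal).
  r[X_1,X_2] = 3.3333 / (2.9439 · 2.0817) = 3.3333 / 6.1283 = 0.5439
  r[X_2,X_2] = 1 (diagonal).

R is symmetric with unit diagonal. Assembling:

R = [[1, 0.5439],
 [0.5439, 1]]


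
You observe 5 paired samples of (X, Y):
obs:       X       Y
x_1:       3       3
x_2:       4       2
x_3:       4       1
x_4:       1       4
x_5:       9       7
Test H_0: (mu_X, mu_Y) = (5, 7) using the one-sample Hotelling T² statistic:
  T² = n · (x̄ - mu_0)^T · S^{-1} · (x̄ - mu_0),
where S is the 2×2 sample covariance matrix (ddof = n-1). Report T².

Step 1 — sample mean vector:
  mean(X) = (3 + 4 + 4 + 1 + 9) / 5 = 21/5 = 4.2
  mean(Y) = (3 + 2 + 1 + 4 + 7) / 5 = 17/5 = 3.4
  x̄ = (4.2, 3.4),  deviation x̄ - mu_0 = (4.2, 3.4) - (5, 7) = (-0.8, -3.6).

Step 2 — sample covariance matrix, S[i,j] = (1/(n-1)) · Σ_k (x_{k,i} - mean_i) · (x_{k,j} - mean_j), divisor n-1 = 4:
  S[X,X] = ((-1.2)·(-1.2) + (-0.2)·(-0.2) + (-0.2)·(-0.2) + (-3.2)·(-3.2) + (4.8)·(4.8)) / 4 = 34.8/4 = 8.7
  S[X,Y] = ((-1.2)·(-0.4) + (-0.2)·(-1.4) + (-0.2)·(-2.4) + (-3.2)·(0.6) + (4.8)·(3.6)) / 4 = 16.6/4 = 4.15
  S[Y,Y] = ((-0.4)·(-0.4) + (-1.4)·(-1.4) + (-2.4)·(-2.4) + (0.6)·(0.6) + (3.6)·(3.6)) / 4 = 21.2/4 = 5.3
  S = [[8.7, 4.15],
 [4.15, 5.3]].

Step 3 — invert S. det(S) = 8.7·5.3 - (4.15)² = 28.8875.
  S^{-1} = (1/det) · [[d, -b], [-b, a]] = [[0.1835, -0.1437],
 [-0.1437, 0.3012]].

Step 4 — quadratic form (x̄ - mu_0)^T · S^{-1} · (x̄ - mu_0):
  S^{-1} · (x̄ - mu_0) = (0.3704, -0.9693),
  (x̄ - mu_0)^T · [...] = (-0.8)·(0.3704) + (-3.6)·(-0.9693) = 3.1931.

Step 5 — scale by n: T² = 5 · 3.1931 = 15.9654.

T² ≈ 15.9654


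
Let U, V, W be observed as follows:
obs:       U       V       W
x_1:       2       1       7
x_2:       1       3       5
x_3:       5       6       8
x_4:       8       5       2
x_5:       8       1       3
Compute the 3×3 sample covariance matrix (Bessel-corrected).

Step 1 — column means:
  mean(U) = (2 + 1 + 5 + 8 + 8) / 5 = 24/5 = 4.8
  mean(V) = (1 + 3 + 6 + 5 + 1) / 5 = 16/5 = 3.2
  mean(W) = (7 + 5 + 8 + 2 + 3) / 5 = 25/5 = 5

Step 2 — sample covariance S[i,j] = (1/(n-1)) · Σ_k (x_{k,i} - mean_i) · (x_{k,j} - mean_j), with n-1 = 4.
  S[U,U] = ((-2.8)·(-2.8) + (-3.8)·(-3.8) + (0.2)·(0.2) + (3.2)·(3.2) + (3.2)·(3.2)) / 4 = 42.8/4 = 10.7
  S[U,V] = ((-2.8)·(-2.2) + (-3.8)·(-0.2) + (0.2)·(2.8) + (3.2)·(1.8) + (3.2)·(-2.2)) / 4 = 6.2/4 = 1.55
  S[U,W] = ((-2.8)·(2) + (-3.8)·(0) + (0.2)·(3) + (3.2)·(-3) + (3.2)·(-2)) / 4 = -21/4 = -5.25
  S[V,V] = ((-2.2)·(-2.2) + (-0.2)·(-0.2) + (2.8)·(2.8) + (1.8)·(1.8) + (-2.2)·(-2.2)) / 4 = 20.8/4 = 5.2
  S[V,W] = ((-2.2)·(2) + (-0.2)·(0) + (2.8)·(3) + (1.8)·(-3) + (-2.2)·(-2)) / 4 = 3/4 = 0.75
  S[W,W] = ((2)·(2) + (0)·(0) + (3)·(3) + (-3)·(-3) + (-2)·(-2)) / 4 = 26/4 = 6.5

S is symmetric (S[j,i] = S[i,j]). Assembling:

S = [[10.7, 1.55, -5.25],
 [1.55, 5.2, 0.75],
 [-5.25, 0.75, 6.5]]


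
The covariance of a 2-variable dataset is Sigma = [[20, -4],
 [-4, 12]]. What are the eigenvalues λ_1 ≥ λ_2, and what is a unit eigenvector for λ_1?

Step 1 — characteristic polynomial of 2×2 Sigma:
  det(Sigma - λI) = λ² - trace · λ + det = 0.
  trace = 20 + 12 = 32, det = 20·12 - (-4)² = 224.
Step 2 — discriminant:
  Δ = trace² - 4·det = 1024 - 896 = 128.
Step 3 — eigenvalues:
  λ = (trace ± √Δ)/2 = (32 ± 11.3137)/2,
  λ_1 = 21.6569,  λ_2 = 10.3431.

Step 4 — unit eigenvector for λ_1: solve (Sigma - λ_1 I)v = 0. First row:
  (20 - 21.6569)·v_x + (-4)·v_y = 0, i.e. (-1.6569)·v_x + (-4)·v_y = 0,
  so v ∝ (b, λ_1 - a) = (-4, 1.6569); multiply by -1 so the first entry is positive: u = (4, -1.6569).
  ||u|| = √((4)² + (-1.6569)²) = √(18.7452) ≈ 4.3296,
  v_1 = u/||u|| ≈ (0.9239, -0.3827) (||v_1|| = 1).

λ_1 = 21.6569,  λ_2 = 10.3431;  v_1 ≈ (0.9239, -0.3827)


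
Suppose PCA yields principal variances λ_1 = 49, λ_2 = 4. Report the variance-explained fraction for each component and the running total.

Step 1 — total variance = trace(Sigma) = Σ λ_i = 49 + 4 = 53.

Step 2 — fraction explained by component i = λ_i / Σ λ:
  PC1: 49/53 = 0.9245
  PC2: 4/53 = 0.0755

Step 3 — cumulative fraction after k components = (λ_1 + ... + λ_k) / Σ λ:
  k = 1: 49/53 = 0.9245
  k = 2: (49 + 4)/53 = 53/53 = 1

Summary (fraction, with percent):

explained: PC1 0.9245 (92.45%), PC2 0.0755 (7.55%);  cumulative: 0.9245, 1


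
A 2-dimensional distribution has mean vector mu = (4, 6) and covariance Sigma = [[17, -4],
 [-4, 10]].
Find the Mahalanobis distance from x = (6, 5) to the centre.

Step 1 — centre the observation: (x - mu) = (2, -1).

Step 2 — invert Sigma. det(Sigma) = 17·10 - (-4)² = 154.
  Sigma^{-1} = (1/det) · [[d, -b], [-b, a]] = [[0.0649, 0.026],
 [0.026, 0.1104]].

Step 3 — form the quadratic (x - mu)^T · Sigma^{-1} · (x - mu):
  Sigma^{-1} · (x - mu) = (0.1039, -0.0584).
  (x - mu)^T · [Sigma^{-1} · (x - mu)] = (2)·(0.1039) + (-1)·(-0.0584) = 0.2662.

Step 4 — take square root: d = √(0.2662) ≈ 0.516.

d(x, mu) = √(0.2662) ≈ 0.516


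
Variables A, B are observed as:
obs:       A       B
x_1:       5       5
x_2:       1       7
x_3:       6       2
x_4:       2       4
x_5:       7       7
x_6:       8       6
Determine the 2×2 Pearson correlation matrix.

Step 1 — column means:
  mean(A) = (5 + 1 + 6 + 2 + 7 + 8) / 6 = 29/6 = 4.8333
  mean(B) = (5 + 7 + 2 + 4 + 7 + 6) / 6 = 31/6 = 5.1667

Step 2 — sample variances and covariances s[i,j] = (1/(n-1)) · Σ_k (x_{k,i} - mean_i) · (x_{k,j} - mean_j), with n-1 = 5:
  s[A,A] = ((0.1667)·(0.1667) + (-3.8333)·(-3.8333) + (1.1667)·(1.1667) + (-2.8333)·(-2.8333) + (2.1667)·(2.1667) + (3.1667)·(3.1667)) / 5 = 38.8333/5 = 7.7667
  s[A,B] = ((0.1667)·(-0.1667) + (-3.8333)·(1.8333) + (1.1667)·(-3.1667) + (-2.8333)·(-1.1667) + (2.1667)·(1.8333) + (3.1667)·(0.8333)) / 5 = -0.8333/5 = -0.1667
  s[B,B] = ((-0.1667)·(-0.1667) + (1.8333)·(1.8333) + (-3.1667)·(-3.1667) + (-1.1667)·(-1.1667) + (1.8333)·(1.8333) + (0.8333)·(0.8333)) / 5 = 18.8333/5 = 3.7667
  Sample standard deviations s_i = √(s[i,i]):
  s(A) = √(7.7667) = 2.7869
  s(B) = √(3.7667) = 1.9408

Step 3 — r_{ij} = s_{ij} / (s_i · s_j):
  r[A,A] = 1 (diagonal).
  r[A,B] = -0.1667 / (2.7869 · 1.9408) = -0.1667 / 5.4087 = -0.0308
  r[B,B] = 1 (diagonal).

R is symmetric with unit diagonal. Assembling:

R = [[1, -0.0308],
 [-0.0308, 1]]


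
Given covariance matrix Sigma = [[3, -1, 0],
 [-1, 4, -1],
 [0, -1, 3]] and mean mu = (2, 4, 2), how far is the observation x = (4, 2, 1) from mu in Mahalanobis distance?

Step 1 — centre the observation: (x - mu) = (2, -2, -1).

Step 2 — invert Sigma (cofactor / det for 3×3, or solve directly):
  Sigma^{-1} = [[0.3667, 0.1, 0.0333],
 [0.1, 0.3, 0.1],
 [0.0333, 0.1, 0.3667]].

Step 3 — form the quadratic (x - mu)^T · Sigma^{-1} · (x - mu):
  Sigma^{-1} · (x - mu) = (0.5, -0.5, -0.5).
  (x - mu)^T · [Sigma^{-1} · (x - mu)] = (2)·(0.5) + (-2)·(-0.5) + (-1)·(-0.5) = 2.5.

Step 4 — take square root: d = √(2.5) ≈ 1.5811.

d(x, mu) = √(2.5) ≈ 1.5811


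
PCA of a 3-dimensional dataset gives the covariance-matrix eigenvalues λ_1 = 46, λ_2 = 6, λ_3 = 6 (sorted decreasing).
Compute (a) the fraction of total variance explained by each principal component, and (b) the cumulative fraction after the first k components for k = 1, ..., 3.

Step 1 — total variance = trace(Sigma) = Σ λ_i = 46 + 6 + 6 = 58.

Step 2 — fraction explained by component i = λ_i / Σ λ:
  PC1: 46/58 = 0.7931
  PC2: 6/58 = 0.1034
  PC3: 6/58 = 0.1034

Step 3 — cumulative fraction after k components = (λ_1 + ... + λ_k) / Σ λ:
  k = 1: 46/58 = 0.7931
  k = 2: (46 + 6)/58 = 52/58 = 0.8966
  k = 3: (46 + 6 + 6)/58 = 58/58 = 1

Summary (fraction, with percent):

explained: PC1 0.7931 (79.31%), PC2 0.1034 (10.34%), PC3 0.1034 (10.34%);  cumulative: 0.7931, 0.8966, 1


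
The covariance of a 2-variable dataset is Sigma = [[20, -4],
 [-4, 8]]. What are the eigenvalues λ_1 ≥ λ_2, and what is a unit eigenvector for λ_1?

Step 1 — characteristic polynomial of 2×2 Sigma:
  det(Sigma - λI) = λ² - trace · λ + det = 0.
  trace = 20 + 8 = 28, det = 20·8 - (-4)² = 144.
Step 2 — discriminant:
  Δ = trace² - 4·det = 784 - 576 = 208.
Step 3 — eigenvalues:
  λ = (trace ± √Δ)/2 = (28 ± 14.4222)/2,
  λ_1 = 21.2111,  λ_2 = 6.7889.

Step 4 — unit eigenvector for λ_1: solve (Sigma - λ_1 I)v = 0. First row:
  (20 - 21.2111)·v_x + (-4)·v_y = 0, i.e. (-1.2111)·v_x + (-4)·v_y = 0,
  so v ∝ (b, λ_1 - a) = (-4, 1.2111); multiply by -1 so the first entry is positive: u = (4, -1.2111).
  ||u|| = √((4)² + (-1.2111)²) = √(17.4668) ≈ 4.1793,
  v_1 = u/||u|| ≈ (0.9571, -0.2898) (||v_1|| = 1).

λ_1 = 21.2111,  λ_2 = 6.7889;  v_1 ≈ (0.9571, -0.2898)


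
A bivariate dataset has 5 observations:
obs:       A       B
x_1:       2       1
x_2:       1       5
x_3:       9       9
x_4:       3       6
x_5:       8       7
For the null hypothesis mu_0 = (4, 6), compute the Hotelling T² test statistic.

Step 1 — sample mean vector:
  mean(A) = (2 + 1 + 9 + 3 + 8) / 5 = 23/5 = 4.6
  mean(B) = (1 + 5 + 9 + 6 + 7) / 5 = 28/5 = 5.6
  x̄ = (4.6, 5.6),  deviation x̄ - mu_0 = (4.6, 5.6) - (4, 6) = (0.6, -0.4).

Step 2 — sample covariance matrix, S[i,j] = (1/(n-1)) · Σ_k (x_{k,i} - mean_i) · (x_{k,j} - mean_j), divisor n-1 = 4:
  S[A,A] = ((-2.6)·(-2.6) + (-3.6)·(-3.6) + (4.4)·(4.4) + (-1.6)·(-1.6) + (3.4)·(3.4)) / 4 = 53.2/4 = 13.3
  S[A,B] = ((-2.6)·(-4.6) + (-3.6)·(-0.6) + (4.4)·(3.4) + (-1.6)·(0.4) + (3.4)·(1.4)) / 4 = 33.2/4 = 8.3
  S[B,B] = ((-4.6)·(-4.6) + (-0.6)·(-0.6) + (3.4)·(3.4) + (0.4)·(0.4) + (1.4)·(1.4)) / 4 = 35.2/4 = 8.8
  S = [[13.3, 8.3],
 [8.3, 8.8]].

Step 3 — invert S. det(S) = 13.3·8.8 - (8.3)² = 48.15.
  S^{-1} = (1/det) · [[d, -b], [-b, a]] = [[0.1828, -0.1724],
 [-0.1724, 0.2762]].

Step 4 — quadratic form (x̄ - mu_0)^T · S^{-1} · (x̄ - mu_0):
  S^{-1} · (x̄ - mu_0) = (0.1786, -0.2139),
  (x̄ - mu_0)^T · [...] = (0.6)·(0.1786) + (-0.4)·(-0.2139) = 0.1927.

Step 5 — scale by n: T² = 5 · 0.1927 = 0.9637.

T² ≈ 0.9637


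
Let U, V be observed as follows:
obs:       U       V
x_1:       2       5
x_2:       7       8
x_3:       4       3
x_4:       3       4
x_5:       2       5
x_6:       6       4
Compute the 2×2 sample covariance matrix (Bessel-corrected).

Step 1 — column means:
  mean(U) = (2 + 7 + 4 + 3 + 2 + 6) / 6 = 24/6 = 4
  mean(V) = (5 + 8 + 3 + 4 + 5 + 4) / 6 = 29/6 = 4.8333

Step 2 — sample covariance S[i,j] = (1/(n-1)) · Σ_k (x_{k,i} - mean_i) · (x_{k,j} - mean_j), with n-1 = 5.
  S[U,U] = ((-2)·(-2) + (3)·(3) + (0)·(0) + (-1)·(-1) + (-2)·(-2) + (2)·(2)) / 5 = 22/5 = 4.4
  S[U,V] = ((-2)·(0.1667) + (3)·(3.1667) + (0)·(-1.8333) + (-1)·(-0.8333) + (-2)·(0.1667) + (2)·(-0.8333)) / 5 = 8/5 = 1.6
  S[V,V] = ((0.1667)·(0.1667) + (3.1667)·(3.1667) + (-1.8333)·(-1.8333) + (-0.8333)·(-0.8333) + (0.1667)·(0.1667) + (-0.8333)·(-0.8333)) / 5 = 14.8333/5 = 2.9667

S is symmetric (S[j,i] = S[i,j]). Assembling:

S = [[4.4, 1.6],
 [1.6, 2.9667]]


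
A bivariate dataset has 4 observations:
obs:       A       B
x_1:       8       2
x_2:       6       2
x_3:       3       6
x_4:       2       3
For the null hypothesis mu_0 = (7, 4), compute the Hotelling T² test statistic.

Step 1 — sample mean vector:
  mean(A) = (8 + 6 + 3 + 2) / 4 = 19/4 = 4.75
  mean(B) = (2 + 2 + 6 + 3) / 4 = 13/4 = 3.25
  x̄ = (4.75, 3.25),  deviation x̄ - mu_0 = (4.75, 3.25) - (7, 4) = (-2.25, -0.75).

Step 2 — sample covariance matrix, S[i,j] = (1/(n-1)) · Σ_k (x_{k,i} - mean_i) · (x_{k,j} - mean_j), divisor n-1 = 3:
  S[A,A] = ((3.25)·(3.25) + (1.25)·(1.25) + (-1.75)·(-1.75) + (-2.75)·(-2.75)) / 3 = 22.75/3 = 7.5833
  S[A,B] = ((3.25)·(-1.25) + (1.25)·(-1.25) + (-1.75)·(2.75) + (-2.75)·(-0.25)) / 3 = -9.75/3 = -3.25
  S[B,B] = ((-1.25)·(-1.25) + (-1.25)·(-1.25) + (2.75)·(2.75) + (-0.25)·(-0.25)) / 3 = 10.75/3 = 3.5833
  S = [[7.5833, -3.25],
 [-3.25, 3.5833]].

Step 3 — invert S. det(S) = 7.5833·3.5833 - (-3.25)² = 16.6111.
  S^{-1} = (1/det) · [[d, -b], [-b, a]] = [[0.2157, 0.1957],
 [0.1957, 0.4565]].

Step 4 — quadratic form (x̄ - mu_0)^T · S^{-1} · (x̄ - mu_0):
  S^{-1} · (x̄ - mu_0) = (-0.6321, -0.7826),
  (x̄ - mu_0)^T · [...] = (-2.25)·(-0.6321) + (-0.75)·(-0.7826) = 2.0092.

Step 5 — scale by n: T² = 4 · 2.0092 = 8.0368.

T² ≈ 8.0368


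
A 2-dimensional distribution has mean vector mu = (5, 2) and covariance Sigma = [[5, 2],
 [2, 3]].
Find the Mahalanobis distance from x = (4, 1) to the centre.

Step 1 — centre the observation: (x - mu) = (-1, -1).

Step 2 — invert Sigma. det(Sigma) = 5·3 - (2)² = 11.
  Sigma^{-1} = (1/det) · [[d, -b], [-b, a]] = [[0.2727, -0.1818],
 [-0.1818, 0.4545]].

Step 3 — form the quadratic (x - mu)^T · Sigma^{-1} · (x - mu):
  Sigma^{-1} · (x - mu) = (-0.0909, -0.2727).
  (x - mu)^T · [Sigma^{-1} · (x - mu)] = (-1)·(-0.0909) + (-1)·(-0.2727) = 0.3636.

Step 4 — take square root: d = √(0.3636) ≈ 0.603.

d(x, mu) = √(0.3636) ≈ 0.603


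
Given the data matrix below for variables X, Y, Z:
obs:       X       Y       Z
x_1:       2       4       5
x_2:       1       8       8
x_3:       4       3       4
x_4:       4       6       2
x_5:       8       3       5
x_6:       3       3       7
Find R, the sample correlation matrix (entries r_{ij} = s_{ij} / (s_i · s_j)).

Step 1 — column means:
  mean(X) = (2 + 1 + 4 + 4 + 8 + 3) / 6 = 22/6 = 3.6667
  mean(Y) = (4 + 8 + 3 + 6 + 3 + 3) / 6 = 27/6 = 4.5
  mean(Z) = (5 + 8 + 4 + 2 + 5 + 7) / 6 = 31/6 = 5.1667

Step 2 — sample variances and covariances s[i,j] = (1/(n-1)) · Σ_k (x_{k,i} - mean_i) · (x_{k,j} - mean_j), with n-1 = 5:
  s[X,X] = ((-1.6667)·(-1.6667) + (-2.6667)·(-2.6667) + (0.3333)·(0.3333) + (0.3333)·(0.3333) + (4.3333)·(4.3333) + (-0.6667)·(-0.6667)) / 5 = 29.3333/5 = 5.8667
  s[X,Y] = ((-1.6667)·(-0.5) + (-2.6667)·(3.5) + (0.3333)·(-1.5) + (0.3333)·(1.5) + (4.3333)·(-1.5) + (-0.6667)·(-1.5)) / 5 = -14/5 = -2.8
  s[X,Z] = ((-1.6667)·(-0.1667) + (-2.6667)·(2.8333) + (0.3333)·(-1.1667) + (0.3333)·(-3.1667) + (4.3333)·(-0.1667) + (-0.6667)·(1.8333)) / 5 = -10.6667/5 = -2.1333
  s[Y,Y] = ((-0.5)·(-0.5) + (3.5)·(3.5) + (-1.5)·(-1.5) + (1.5)·(1.5) + (-1.5)·(-1.5) + (-1.5)·(-1.5)) / 5 = 21.5/5 = 4.3
  s[Y,Z] = ((-0.5)·(-0.1667) + (3.5)·(2.8333) + (-1.5)·(-1.1667) + (1.5)·(-3.1667) + (-1.5)·(-0.1667) + (-1.5)·(1.8333)) / 5 = 4.5/5 = 0.9
  s[Z,Z] = ((-0.1667)·(-0.1667) + (2.8333)·(2.8333) + (-1.1667)·(-1.1667) + (-3.1667)·(-3.1667) + (-0.1667)·(-0.1667) + (1.8333)·(1.8333)) / 5 = 22.8333/5 = 4.5667
  Sample standard deviations s_i = √(s[i,i]):
  s(X) = √(5.8667) = 2.4221
  s(Y) = √(4.3) = 2.0736
  s(Z) = √(4.5667) = 2.137

Step 3 — r_{ij} = s_{ij} / (s_i · s_j):
  r[X,X] = 1 (diagonal).
  r[X,Y] = -2.8 / (2.4221 · 2.0736) = -2.8 / 5.0226 = -0.5575
  r[X,Z] = -2.1333 / (2.4221 · 2.137) = -2.1333 / 5.176 = -0.4122
  r[Y,Y] = 1 (diagonal).
  r[Y,Z] = 0.9 / (2.0736 · 2.137) = 0.9 / 4.4313 = 0.2031
  r[Z,Z] = 1 (diagonal).

R is symmetric with unit diagonal. Assembling:

R = [[1, -0.5575, -0.4122],
 [-0.5575, 1, 0.2031],
 [-0.4122, 0.2031, 1]]


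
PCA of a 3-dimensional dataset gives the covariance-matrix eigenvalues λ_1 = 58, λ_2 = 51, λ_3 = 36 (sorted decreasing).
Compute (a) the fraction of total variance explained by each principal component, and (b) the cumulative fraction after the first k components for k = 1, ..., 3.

Step 1 — total variance = trace(Sigma) = Σ λ_i = 58 + 51 + 36 = 145.

Step 2 — fraction explained by component i = λ_i / Σ λ:
  PC1: 58/145 = 0.4
  PC2: 51/145 = 0.3517
  PC3: 36/145 = 0.2483

Step 3 — cumulative fraction after k components = (λ_1 + ... + λ_k) / Σ λ:
  k = 1: 58/145 = 0.4
  k = 2: (58 + 51)/145 = 109/145 = 0.7517
  k = 3: (58 + 51 + 36)/145 = 145/145 = 1

Summary (fraction, with percent):

explained: PC1 0.4 (40%), PC2 0.3517 (35.17%), PC3 0.2483 (24.83%);  cumulative: 0.4, 0.7517, 1


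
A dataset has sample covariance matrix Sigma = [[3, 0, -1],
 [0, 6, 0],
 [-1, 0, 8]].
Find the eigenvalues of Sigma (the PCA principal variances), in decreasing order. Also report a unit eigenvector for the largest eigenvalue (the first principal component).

Step 1 — characteristic polynomial p(λ) = det(λI - Sigma) = λ³ - tr·λ² + c_1·λ - det, where tr = trace, c_1 = sum of the principal 2×2 minors, det = det(Sigma):
  tr = 3 + 6 + 8 = 17,
  c_1 = (3·6 - (0)²) + (3·8 - (-1)²) + (6·8 - (0)²) = 18 + 23 + 48 = 89,
  det = 3·(6·8 - (0)²) - (0)·((0)·8 - (0)·(-1)) + (-1)·((0)·(0) - 6·(-1)) = 3·(48) - (0)·(0) + (-1)·(6) = 138.
  So p(λ) = λ³ - 17λ² + 89λ - 138.
Step 2 — look for an integer root (rational root theorem: any rational root is an integer divisor of 138). Testing λ = 6:
  p(6) = 216 - 612 + 534 - 138 = 0  ✓
  Dividing out (λ - 6): p(λ) = (λ - 6)(λ² - 11λ + 23).
Step 3 — remaining eigenvalues from the quadratic λ² - 11λ + 23 = 0:
  Δ = 11² - 4·23 = 121 - 92 = 29,  λ = (11 ± √29)/2 = (11 ± 5.3852)/2 ≈ 8.1926 or 2.8074.
  Sorted: λ_1 = 8.1926,  λ_2 = 6,  λ_3 = 2.8074  (check: sum = 17 = tr ✓).

Step 4 — unit eigenvector for λ_1 ≈ 8.1926: v spans the null space of (Sigma - λ_1 I), whose rows are
  r_1 = (-5.1926, 0, -1),  r_2 = (0, -2.1926, 0),  r_3 = (-1, 0, -0.1926).
  v is orthogonal to every row, so take v ∝ r_1 × r_2 = ((0)·(0) - (-1)·(-2.1926), (-1)·(0) - (-5.1926)·(0), (-5.1926)·(-2.1926) - (0)·(0)) ≈ (-2.1926, 0, 11.3852).
  Rescale (multiply by -1 so the first nonzero entry is positive): u = (2.1926, 0, -11.3852).
  ||u|| = √((2.1926)² + (0)² + (-11.3852)²) = √(134.4294) ≈ 11.5944,  v_1 = u/||u|| ≈ (0.1891, 0, -0.982) (||v_1|| = 1).

λ_1 = 8.1926,  λ_2 = 6,  λ_3 = 2.8074;  v_1 ≈ (0.1891, 0, -0.982)


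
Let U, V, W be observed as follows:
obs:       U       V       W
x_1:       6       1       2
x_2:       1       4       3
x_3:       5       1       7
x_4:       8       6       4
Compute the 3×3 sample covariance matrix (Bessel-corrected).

Step 1 — column means:
  mean(U) = (6 + 1 + 5 + 8) / 4 = 20/4 = 5
  mean(V) = (1 + 4 + 1 + 6) / 4 = 12/4 = 3
  mean(W) = (2 + 3 + 7 + 4) / 4 = 16/4 = 4

Step 2 — sample covariance S[i,j] = (1/(n-1)) · Σ_k (x_{k,i} - mean_i) · (x_{k,j} - mean_j), with n-1 = 3.
  S[U,U] = ((1)·(1) + (-4)·(-4) + (0)·(0) + (3)·(3)) / 3 = 26/3 = 8.6667
  S[U,V] = ((1)·(-2) + (-4)·(1) + (0)·(-2) + (3)·(3)) / 3 = 3/3 = 1
  S[U,W] = ((1)·(-2) + (-4)·(-1) + (0)·(3) + (3)·(0)) / 3 = 2/3 = 0.6667
  S[V,V] = ((-2)·(-2) + (1)·(1) + (-2)·(-2) + (3)·(3)) / 3 = 18/3 = 6
  S[V,W] = ((-2)·(-2) + (1)·(-1) + (-2)·(3) + (3)·(0)) / 3 = -3/3 = -1
  S[W,W] = ((-2)·(-2) + (-1)·(-1) + (3)·(3) + (0)·(0)) / 3 = 14/3 = 4.6667

S is symmetric (S[j,i] = S[i,j]). Assembling:

S = [[8.6667, 1, 0.6667],
 [1, 6, -1],
 [0.6667, -1, 4.6667]]


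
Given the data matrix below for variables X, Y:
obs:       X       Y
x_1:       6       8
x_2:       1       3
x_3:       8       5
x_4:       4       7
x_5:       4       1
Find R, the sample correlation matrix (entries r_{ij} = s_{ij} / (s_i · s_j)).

Step 1 — column means:
  mean(X) = (6 + 1 + 8 + 4 + 4) / 5 = 23/5 = 4.6
  mean(Y) = (8 + 3 + 5 + 7 + 1) / 5 = 24/5 = 4.8

Step 2 — sample variances and covariances s[i,j] = (1/(n-1)) · Σ_k (x_{k,i} - mean_i) · (x_{k,j} - mean_j), with n-1 = 4:
  s[X,X] = ((1.4)·(1.4) + (-3.6)·(-3.6) + (3.4)·(3.4) + (-0.6)·(-0.6) + (-0.6)·(-0.6)) / 4 = 27.2/4 = 6.8
  s[X,Y] = ((1.4)·(3.2) + (-3.6)·(-1.8) + (3.4)·(0.2) + (-0.6)·(2.2) + (-0.6)·(-3.8)) / 4 = 12.6/4 = 3.15
  s[Y,Y] = ((3.2)·(3.2) + (-1.8)·(-1.8) + (0.2)·(0.2) + (2.2)·(2.2) + (-3.8)·(-3.8)) / 4 = 32.8/4 = 8.2
  Sample standard deviations s_i = √(s[i,i]):
  s(X) = √(6.8) = 2.6077
  s(Y) = √(8.2) = 2.8636

Step 3 — r_{ij} = s_{ij} / (s_i · s_j):
  r[X,X] = 1 (diagonal).
  r[X,Y] = 3.15 / (2.6077 · 2.8636) = 3.15 / 7.4673 = 0.4218
  r[Y,Y] = 1 (diagonal).

R is symmetric with unit diagonal. Assembling:

R = [[1, 0.4218],
 [0.4218, 1]]


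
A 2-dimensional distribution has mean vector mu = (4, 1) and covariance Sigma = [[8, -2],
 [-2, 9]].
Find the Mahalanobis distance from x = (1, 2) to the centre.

Step 1 — centre the observation: (x - mu) = (-3, 1).

Step 2 — invert Sigma. det(Sigma) = 8·9 - (-2)² = 68.
  Sigma^{-1} = (1/det) · [[d, -b], [-b, a]] = [[0.1324, 0.0294],
 [0.0294, 0.1176]].

Step 3 — form the quadratic (x - mu)^T · Sigma^{-1} · (x - mu):
  Sigma^{-1} · (x - mu) = (-0.3676, 0.0294).
  (x - mu)^T · [Sigma^{-1} · (x - mu)] = (-3)·(-0.3676) + (1)·(0.0294) = 1.1324.

Step 4 — take square root: d = √(1.1324) ≈ 1.0641.

d(x, mu) = √(1.1324) ≈ 1.0641


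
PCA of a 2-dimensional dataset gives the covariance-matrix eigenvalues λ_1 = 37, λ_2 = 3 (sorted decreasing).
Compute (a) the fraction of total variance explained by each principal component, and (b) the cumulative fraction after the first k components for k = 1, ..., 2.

Step 1 — total variance = trace(Sigma) = Σ λ_i = 37 + 3 = 40.

Step 2 — fraction explained by component i = λ_i / Σ λ:
  PC1: 37/40 = 0.925
  PC2: 3/40 = 0.075

Step 3 — cumulative fraction after k components = (λ_1 + ... + λ_k) / Σ λ:
  k = 1: 37/40 = 0.925
  k = 2: (37 + 3)/40 = 40/40 = 1

Summary (fraction, with percent):

explained: PC1 0.925 (92.5%), PC2 0.075 (7.5%);  cumulative: 0.925, 1


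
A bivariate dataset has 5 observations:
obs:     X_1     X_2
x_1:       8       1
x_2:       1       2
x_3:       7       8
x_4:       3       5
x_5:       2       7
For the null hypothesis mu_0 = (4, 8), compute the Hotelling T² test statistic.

Step 1 — sample mean vector:
  mean(X_1) = (8 + 1 + 7 + 3 + 2) / 5 = 21/5 = 4.2
  mean(X_2) = (1 + 2 + 8 + 5 + 7) / 5 = 23/5 = 4.6
  x̄ = (4.2, 4.6),  deviation x̄ - mu_0 = (4.2, 4.6) - (4, 8) = (0.2, -3.4).

Step 2 — sample covariance matrix, S[i,j] = (1/(n-1)) · Σ_k (x_{k,i} - mean_i) · (x_{k,j} - mean_j), divisor n-1 = 4:
  S[X_1,X_1] = ((3.8)·(3.8) + (-3.2)·(-3.2) + (2.8)·(2.8) + (-1.2)·(-1.2) + (-2.2)·(-2.2)) / 4 = 38.8/4 = 9.7
  S[X_1,X_2] = ((3.8)·(-3.6) + (-3.2)·(-2.6) + (2.8)·(3.4) + (-1.2)·(0.4) + (-2.2)·(2.4)) / 4 = -1.6/4 = -0.4
  S[X_2,X_2] = ((-3.6)·(-3.6) + (-2.6)·(-2.6) + (3.4)·(3.4) + (0.4)·(0.4) + (2.4)·(2.4)) / 4 = 37.2/4 = 9.3
  S = [[9.7, -0.4],
 [-0.4, 9.3]].

Step 3 — invert S. det(S) = 9.7·9.3 - (-0.4)² = 90.05.
  S^{-1} = (1/det) · [[d, -b], [-b, a]] = [[0.1033, 0.0044],
 [0.0044, 0.1077]].

Step 4 — quadratic form (x̄ - mu_0)^T · S^{-1} · (x̄ - mu_0):
  S^{-1} · (x̄ - mu_0) = (0.0056, -0.3654),
  (x̄ - mu_0)^T · [...] = (0.2)·(0.0056) + (-3.4)·(-0.3654) = 1.2433.

Step 5 — scale by n: T² = 5 · 1.2433 = 6.2165.

T² ≈ 6.2165


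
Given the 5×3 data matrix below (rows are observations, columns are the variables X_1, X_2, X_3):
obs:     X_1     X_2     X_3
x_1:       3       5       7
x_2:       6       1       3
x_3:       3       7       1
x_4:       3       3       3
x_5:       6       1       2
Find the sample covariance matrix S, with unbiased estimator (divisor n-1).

Step 1 — column means:
  mean(X_1) = (3 + 6 + 3 + 3 + 6) / 5 = 21/5 = 4.2
  mean(X_2) = (5 + 1 + 7 + 3 + 1) / 5 = 17/5 = 3.4
  mean(X_3) = (7 + 3 + 1 + 3 + 2) / 5 = 16/5 = 3.2

Step 2 — sample covariance S[i,j] = (1/(n-1)) · Σ_k (x_{k,i} - mean_i) · (x_{k,j} - mean_j), with n-1 = 4.
  S[X_1,X_1] = ((-1.2)·(-1.2) + (1.8)·(1.8) + (-1.2)·(-1.2) + (-1.2)·(-1.2) + (1.8)·(1.8)) / 4 = 10.8/4 = 2.7
  S[X_1,X_2] = ((-1.2)·(1.6) + (1.8)·(-2.4) + (-1.2)·(3.6) + (-1.2)·(-0.4) + (1.8)·(-2.4)) / 4 = -14.4/4 = -3.6
  S[X_1,X_3] = ((-1.2)·(3.8) + (1.8)·(-0.2) + (-1.2)·(-2.2) + (-1.2)·(-0.2) + (1.8)·(-1.2)) / 4 = -4.2/4 = -1.05
  S[X_2,X_2] = ((1.6)·(1.6) + (-2.4)·(-2.4) + (3.6)·(3.6) + (-0.4)·(-0.4) + (-2.4)·(-2.4)) / 4 = 27.2/4 = 6.8
  S[X_2,X_3] = ((1.6)·(3.8) + (-2.4)·(-0.2) + (3.6)·(-2.2) + (-0.4)·(-0.2) + (-2.4)·(-1.2)) / 4 = 1.6/4 = 0.4
  S[X_3,X_3] = ((3.8)·(3.8) + (-0.2)·(-0.2) + (-2.2)·(-2.2) + (-0.2)·(-0.2) + (-1.2)·(-1.2)) / 4 = 20.8/4 = 5.2

S is symmetric (S[j,i] = S[i,j]). Assembling:

S = [[2.7, -3.6, -1.05],
 [-3.6, 6.8, 0.4],
 [-1.05, 0.4, 5.2]]


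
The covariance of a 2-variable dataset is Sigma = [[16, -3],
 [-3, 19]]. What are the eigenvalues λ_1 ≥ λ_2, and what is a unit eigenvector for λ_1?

Step 1 — characteristic polynomial of 2×2 Sigma:
  det(Sigma - λI) = λ² - trace · λ + det = 0.
  trace = 16 + 19 = 35, det = 16·19 - (-3)² = 295.
Step 2 — discriminant:
  Δ = trace² - 4·det = 1225 - 1180 = 45.
Step 3 — eigenvalues:
  λ = (trace ± √Δ)/2 = (35 ± 6.7082)/2,
  λ_1 = 20.8541,  λ_2 = 14.1459.

Step 4 — unit eigenvector for λ_1: solve (Sigma - λ_1 I)v = 0. First row:
  (16 - 20.8541)·v_x + (-3)·v_y = 0, i.e. (-4.8541)·v_x + (-3)·v_y = 0,
  so v ∝ (b, λ_1 - a) = (-3, 4.8541); multiply by -1 so the first entry is positive: u = (3, -4.8541).
  ||u|| = √((3)² + (-4.8541)²) = √(32.5623) ≈ 5.7063,
  v_1 = u/||u|| ≈ (0.5257, -0.8507) (||v_1|| = 1).

λ_1 = 20.8541,  λ_2 = 14.1459;  v_1 ≈ (0.5257, -0.8507)


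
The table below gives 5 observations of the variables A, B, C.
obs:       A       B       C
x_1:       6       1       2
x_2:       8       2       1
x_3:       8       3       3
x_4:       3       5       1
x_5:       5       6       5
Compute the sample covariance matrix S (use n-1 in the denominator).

Step 1 — column means:
  mean(A) = (6 + 8 + 8 + 3 + 5) / 5 = 30/5 = 6
  mean(B) = (1 + 2 + 3 + 5 + 6) / 5 = 17/5 = 3.4
  mean(C) = (2 + 1 + 3 + 1 + 5) / 5 = 12/5 = 2.4

Step 2 — sample covariance S[i,j] = (1/(n-1)) · Σ_k (x_{k,i} - mean_i) · (x_{k,j} - mean_j), with n-1 = 4.
  S[A,A] = ((0)·(0) + (2)·(2) + (2)·(2) + (-3)·(-3) + (-1)·(-1)) / 4 = 18/4 = 4.5
  S[A,B] = ((0)·(-2.4) + (2)·(-1.4) + (2)·(-0.4) + (-3)·(1.6) + (-1)·(2.6)) / 4 = -11/4 = -2.75
  S[A,C] = ((0)·(-0.4) + (2)·(-1.4) + (2)·(0.6) + (-3)·(-1.4) + (-1)·(2.6)) / 4 = 0/4 = 0
  S[B,B] = ((-2.4)·(-2.4) + (-1.4)·(-1.4) + (-0.4)·(-0.4) + (1.6)·(1.6) + (2.6)·(2.6)) / 4 = 17.2/4 = 4.3
  S[B,C] = ((-2.4)·(-0.4) + (-1.4)·(-1.4) + (-0.4)·(0.6) + (1.6)·(-1.4) + (2.6)·(2.6)) / 4 = 7.2/4 = 1.8
  S[C,C] = ((-0.4)·(-0.4) + (-1.4)·(-1.4) + (0.6)·(0.6) + (-1.4)·(-1.4) + (2.6)·(2.6)) / 4 = 11.2/4 = 2.8

S is symmetric (S[j,i] = S[i,j]). Assembling:

S = [[4.5, -2.75, 0],
 [-2.75, 4.3, 1.8],
 [0, 1.8, 2.8]]


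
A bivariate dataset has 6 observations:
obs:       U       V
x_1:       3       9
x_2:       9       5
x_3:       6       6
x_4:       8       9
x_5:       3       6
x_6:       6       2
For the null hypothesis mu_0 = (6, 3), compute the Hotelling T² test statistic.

Step 1 — sample mean vector:
  mean(U) = (3 + 9 + 6 + 8 + 3 + 6) / 6 = 35/6 = 5.8333
  mean(V) = (9 + 5 + 6 + 9 + 6 + 2) / 6 = 37/6 = 6.1667
  x̄ = (5.8333, 6.1667),  deviation x̄ - mu_0 = (5.8333, 6.1667) - (6, 3) = (-0.1667, 3.1667).

Step 2 — sample covariance matrix, S[i,j] = (1/(n-1)) · Σ_k (x_{k,i} - mean_i) · (x_{k,j} - mean_j), divisor n-1 = 5:
  S[U,U] = ((-2.8333)·(-2.8333) + (3.1667)·(3.1667) + (0.1667)·(0.1667) + (2.1667)·(2.1667) + (-2.8333)·(-2.8333) + (0.1667)·(0.1667)) / 5 = 30.8333/5 = 6.1667
  S[U,V] = ((-2.8333)·(2.8333) + (3.1667)·(-1.1667) + (0.1667)·(-0.1667) + (2.1667)·(2.8333) + (-2.8333)·(-0.1667) + (0.1667)·(-4.1667)) / 5 = -5.8333/5 = -1.1667
  S[V,V] = ((2.8333)·(2.8333) + (-1.1667)·(-1.1667) + (-0.1667)·(-0.1667) + (2.8333)·(2.8333) + (-0.1667)·(-0.1667) + (-4.1667)·(-4.1667)) / 5 = 34.8333/5 = 6.9667
  S = [[6.1667, -1.1667],
 [-1.1667, 6.9667]].

Step 3 — invert S. det(S) = 6.1667·6.9667 - (-1.1667)² = 41.6.
  S^{-1} = (1/det) · [[d, -b], [-b, a]] = [[0.1675, 0.028],
 [0.028, 0.1482]].

Step 4 — quadratic form (x̄ - mu_0)^T · S^{-1} · (x̄ - mu_0):
  S^{-1} · (x̄ - mu_0) = (0.0609, 0.4647),
  (x̄ - mu_0)^T · [...] = (-0.1667)·(0.0609) + (3.1667)·(0.4647) = 1.4615.

Step 5 — scale by n: T² = 6 · 1.4615 = 8.7692.

T² ≈ 8.7692


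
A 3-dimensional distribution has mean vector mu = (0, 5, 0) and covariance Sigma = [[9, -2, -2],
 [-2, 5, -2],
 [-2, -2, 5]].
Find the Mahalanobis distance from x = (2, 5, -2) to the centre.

Step 1 — centre the observation: (x - mu) = (2, 0, -2).

Step 2 — invert Sigma (cofactor / det for 3×3, or solve directly):
  Sigma^{-1} = [[0.1579, 0.1053, 0.1053],
 [0.1053, 0.3083, 0.1654],
 [0.1053, 0.1654, 0.3083]].

Step 3 — form the quadratic (x - mu)^T · Sigma^{-1} · (x - mu):
  Sigma^{-1} · (x - mu) = (0.1053, -0.1203, -0.406).
  (x - mu)^T · [Sigma^{-1} · (x - mu)] = (2)·(0.1053) + (0)·(-0.1203) + (-2)·(-0.406) = 1.0226.

Step 4 — take square root: d = √(1.0226) ≈ 1.0112.

d(x, mu) = √(1.0226) ≈ 1.0112


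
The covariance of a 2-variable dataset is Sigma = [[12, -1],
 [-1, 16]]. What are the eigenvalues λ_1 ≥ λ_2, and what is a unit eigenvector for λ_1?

Step 1 — characteristic polynomial of 2×2 Sigma:
  det(Sigma - λI) = λ² - trace · λ + det = 0.
  trace = 12 + 16 = 28, det = 12·16 - (-1)² = 191.
Step 2 — discriminant:
  Δ = trace² - 4·det = 784 - 764 = 20.
Step 3 — eigenvalues:
  λ = (trace ± √Δ)/2 = (28 ± 4.4721)/2,
  λ_1 = 16.2361,  λ_2 = 11.7639.

Step 4 — unit eigenvector for λ_1: solve (Sigma - λ_1 I)v = 0. First row:
  (12 - 16.2361)·v_x + (-1)·v_y = 0, i.e. (-4.2361)·v_x + (-1)·v_y = 0,
  so v ∝ (b, λ_1 - a) = (-1, 4.2361); multiply by -1 so the first entry is positive: u = (1, -4.2361).
  ||u|| = √((1)² + (-4.2361)²) = √(18.9443) ≈ 4.3525,
  v_1 = u/||u|| ≈ (0.2298, -0.9732) (||v_1|| = 1).

λ_1 = 16.2361,  λ_2 = 11.7639;  v_1 ≈ (0.2298, -0.9732)


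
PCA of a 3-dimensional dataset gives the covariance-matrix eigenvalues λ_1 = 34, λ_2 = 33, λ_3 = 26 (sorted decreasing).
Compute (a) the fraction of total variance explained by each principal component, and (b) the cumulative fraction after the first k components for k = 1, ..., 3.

Step 1 — total variance = trace(Sigma) = Σ λ_i = 34 + 33 + 26 = 93.

Step 2 — fraction explained by component i = λ_i / Σ λ:
  PC1: 34/93 = 0.3656
  PC2: 33/93 = 0.3548
  PC3: 26/93 = 0.2796

Step 3 — cumulative fraction after k components = (λ_1 + ... + λ_k) / Σ λ:
  k = 1: 34/93 = 0.3656
  k = 2: (34 + 33)/93 = 67/93 = 0.7204
  k = 3: (34 + 33 + 26)/93 = 93/93 = 1

Summary (fraction, with percent):

explained: PC1 0.3656 (36.56%), PC2 0.3548 (35.48%), PC3 0.2796 (27.96%);  cumulative: 0.3656, 0.7204, 1


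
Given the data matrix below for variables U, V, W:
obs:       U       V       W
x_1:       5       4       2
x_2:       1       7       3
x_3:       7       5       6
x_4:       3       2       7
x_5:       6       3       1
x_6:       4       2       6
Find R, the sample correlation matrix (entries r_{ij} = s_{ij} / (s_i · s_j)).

Step 1 — column means:
  mean(U) = (5 + 1 + 7 + 3 + 6 + 4) / 6 = 26/6 = 4.3333
  mean(V) = (4 + 7 + 5 + 2 + 3 + 2) / 6 = 23/6 = 3.8333
  mean(W) = (2 + 3 + 6 + 7 + 1 + 6) / 6 = 25/6 = 4.1667

Step 2 — sample variances and covariances s[i,j] = (1/(n-1)) · Σ_k (x_{k,i} - mean_i) · (x_{k,j} - mean_j), with n-1 = 5:
  s[U,U] = ((0.6667)·(0.6667) + (-3.3333)·(-3.3333) + (2.6667)·(2.6667) + (-1.3333)·(-1.3333) + (1.6667)·(1.6667) + (-0.3333)·(-0.3333)) / 5 = 23.3333/5 = 4.6667
  s[U,V] = ((0.6667)·(0.1667) + (-3.3333)·(3.1667) + (2.6667)·(1.1667) + (-1.3333)·(-1.8333) + (1.6667)·(-0.8333) + (-0.3333)·(-1.8333)) / 5 = -5.6667/5 = -1.1333
  s[U,W] = ((0.6667)·(-2.1667) + (-3.3333)·(-1.1667) + (2.6667)·(1.8333) + (-1.3333)·(2.8333) + (1.6667)·(-3.1667) + (-0.3333)·(1.8333)) / 5 = -2.3333/5 = -0.4667
  s[V,V] = ((0.1667)·(0.1667) + (3.1667)·(3.1667) + (1.1667)·(1.1667) + (-1.8333)·(-1.8333) + (-0.8333)·(-0.8333) + (-1.8333)·(-1.8333)) / 5 = 18.8333/5 = 3.7667
  s[V,W] = ((0.1667)·(-2.1667) + (3.1667)·(-1.1667) + (1.1667)·(1.8333) + (-1.8333)·(2.8333) + (-0.8333)·(-3.1667) + (-1.8333)·(1.8333)) / 5 = -7.8333/5 = -1.5667
  s[W,W] = ((-2.1667)·(-2.1667) + (-1.1667)·(-1.1667) + (1.8333)·(1.8333) + (2.8333)·(2.8333) + (-3.1667)·(-3.1667) + (1.8333)·(1.8333)) / 5 = 30.8333/5 = 6.1667
  Sample standard deviations s_i = √(s[i,i]):
  s(U) = √(4.6667) = 2.1602
  s(V) = √(3.7667) = 1.9408
  s(W) = √(6.1667) = 2.4833

Step 3 — r_{ij} = s_{ij} / (s_i · s_j):
  r[U,U] = 1 (diagonal).
  r[U,V] = -1.1333 / (2.1602 · 1.9408) = -1.1333 / 4.1926 = -0.2703
  r[U,W] = -0.4667 / (2.1602 · 2.4833) = -0.4667 / 5.3645 = -0.087
  r[V,V] = 1 (diagonal).
  r[V,W] = -1.5667 / (1.9408 · 2.4833) = -1.5667 / 4.8195 = -0.3251
  r[W,W] = 1 (diagonal).

R is symmetric with unit diagonal. Assembling:

R = [[1, -0.2703, -0.087],
 [-0.2703, 1, -0.3251],
 [-0.087, -0.3251, 1]]


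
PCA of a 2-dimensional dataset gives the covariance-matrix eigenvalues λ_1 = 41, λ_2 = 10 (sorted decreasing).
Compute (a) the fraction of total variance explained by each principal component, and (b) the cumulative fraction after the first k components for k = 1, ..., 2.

Step 1 — total variance = trace(Sigma) = Σ λ_i = 41 + 10 = 51.

Step 2 — fraction explained by component i = λ_i / Σ λ:
  PC1: 41/51 = 0.8039
  PC2: 10/51 = 0.1961

Step 3 — cumulative fraction after k components = (λ_1 + ... + λ_k) / Σ λ:
  k = 1: 41/51 = 0.8039
  k = 2: (41 + 10)/51 = 51/51 = 1

Summary (fraction, with percent):

explained: PC1 0.8039 (80.39%), PC2 0.1961 (19.61%);  cumulative: 0.8039, 1


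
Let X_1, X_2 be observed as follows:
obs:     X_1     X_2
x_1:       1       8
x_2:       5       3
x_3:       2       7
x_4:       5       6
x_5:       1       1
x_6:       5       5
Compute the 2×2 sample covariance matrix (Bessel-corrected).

Step 1 — column means:
  mean(X_1) = (1 + 5 + 2 + 5 + 1 + 5) / 6 = 19/6 = 3.1667
  mean(X_2) = (8 + 3 + 7 + 6 + 1 + 5) / 6 = 30/6 = 5

Step 2 — sample covariance S[i,j] = (1/(n-1)) · Σ_k (x_{k,i} - mean_i) · (x_{k,j} - mean_j), with n-1 = 5.
  S[X_1,X_1] = ((-2.1667)·(-2.1667) + (1.8333)·(1.8333) + (-1.1667)·(-1.1667) + (1.8333)·(1.8333) + (-2.1667)·(-2.1667) + (1.8333)·(1.8333)) / 5 = 20.8333/5 = 4.1667
  S[X_1,X_2] = ((-2.1667)·(3) + (1.8333)·(-2) + (-1.1667)·(2) + (1.8333)·(1) + (-2.1667)·(-4) + (1.8333)·(0)) / 5 = -2/5 = -0.4
  S[X_2,X_2] = ((3)·(3) + (-2)·(-2) + (2)·(2) + (1)·(1) + (-4)·(-4) + (0)·(0)) / 5 = 34/5 = 6.8

S is symmetric (S[j,i] = S[i,j]). Assembling:

S = [[4.1667, -0.4],
 [-0.4, 6.8]]


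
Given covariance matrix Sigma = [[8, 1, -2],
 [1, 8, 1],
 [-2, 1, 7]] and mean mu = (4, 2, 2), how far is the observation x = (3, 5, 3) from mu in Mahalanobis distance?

Step 1 — centre the observation: (x - mu) = (-1, 3, 1).

Step 2 — invert Sigma (cofactor / det for 3×3, or solve directly):
  Sigma^{-1} = [[0.1385, -0.0227, 0.0428],
 [-0.0227, 0.131, -0.0252],
 [0.0428, -0.0252, 0.1587]].

Step 3 — form the quadratic (x - mu)^T · Sigma^{-1} · (x - mu):
  Sigma^{-1} · (x - mu) = (-0.1637, 0.3904, 0.0403).
  (x - mu)^T · [Sigma^{-1} · (x - mu)] = (-1)·(-0.1637) + (3)·(0.3904) + (1)·(0.0403) = 1.3753.

Step 4 — take square root: d = √(1.3753) ≈ 1.1727.

d(x, mu) = √(1.3753) ≈ 1.1727


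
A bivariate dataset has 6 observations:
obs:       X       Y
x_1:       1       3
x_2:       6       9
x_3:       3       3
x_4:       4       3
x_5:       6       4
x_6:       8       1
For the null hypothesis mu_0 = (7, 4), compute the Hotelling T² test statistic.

Step 1 — sample mean vector:
  mean(X) = (1 + 6 + 3 + 4 + 6 + 8) / 6 = 28/6 = 4.6667
  mean(Y) = (3 + 9 + 3 + 3 + 4 + 1) / 6 = 23/6 = 3.8333
  x̄ = (4.6667, 3.8333),  deviation x̄ - mu_0 = (4.6667, 3.8333) - (7, 4) = (-2.3333, -0.1667).

Step 2 — sample covariance matrix, S[i,j] = (1/(n-1)) · Σ_k (x_{k,i} - mean_i) · (x_{k,j} - mean_j), divisor n-1 = 5:
  S[X,X] = ((-3.6667)·(-3.6667) + (1.3333)·(1.3333) + (-1.6667)·(-1.6667) + (-0.6667)·(-0.6667) + (1.3333)·(1.3333) + (3.3333)·(3.3333)) / 5 = 31.3333/5 = 6.2667
  S[X,Y] = ((-3.6667)·(-0.8333) + (1.3333)·(5.1667) + (-1.6667)·(-0.8333) + (-0.6667)·(-0.8333) + (1.3333)·(0.1667) + (3.3333)·(-2.8333)) / 5 = 2.6667/5 = 0.5333
  S[Y,Y] = ((-0.8333)·(-0.8333) + (5.1667)·(5.1667) + (-0.8333)·(-0.8333) + (-0.8333)·(-0.8333) + (0.1667)·(0.1667) + (-2.8333)·(-2.8333)) / 5 = 36.8333/5 = 7.3667
  S = [[6.2667, 0.5333],
 [0.5333, 7.3667]].

Step 3 — invert S. det(S) = 6.2667·7.3667 - (0.5333)² = 45.88.
  S^{-1} = (1/det) · [[d, -b], [-b, a]] = [[0.1606, -0.0116],
 [-0.0116, 0.1366]].

Step 4 — quadratic form (x̄ - mu_0)^T · S^{-1} · (x̄ - mu_0):
  S^{-1} · (x̄ - mu_0) = (-0.3727, 0.0044),
  (x̄ - mu_0)^T · [...] = (-2.3333)·(-0.3727) + (-0.1667)·(0.0044) = 0.8689.

Step 5 — scale by n: T² = 6 · 0.8689 = 5.2136.

T² ≈ 5.2136


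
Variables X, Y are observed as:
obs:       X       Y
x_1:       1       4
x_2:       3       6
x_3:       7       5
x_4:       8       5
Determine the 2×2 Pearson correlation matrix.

Step 1 — column means:
  mean(X) = (1 + 3 + 7 + 8) / 4 = 19/4 = 4.75
  mean(Y) = (4 + 6 + 5 + 5) / 4 = 20/4 = 5

Step 2 — sample variances and covariances s[i,j] = (1/(n-1)) · Σ_k (x_{k,i} - mean_i) · (x_{k,j} - mean_j), with n-1 = 3:
  s[X,X] = ((-3.75)·(-3.75) + (-1.75)·(-1.75) + (2.25)·(2.25) + (3.25)·(3.25)) / 3 = 32.75/3 = 10.9167
  s[X,Y] = ((-3.75)·(-1) + (-1.75)·(1) + (2.25)·(0) + (3.25)·(0)) / 3 = 2/3 = 0.6667
  s[Y,Y] = ((-1)·(-1) + (1)·(1) + (0)·(0) + (0)·(0)) / 3 = 2/3 = 0.6667
  Sample standard deviations s_i = √(s[i,i]):
  s(X) = √(10.9167) = 3.304
  s(Y) = √(0.6667) = 0.8165

Step 3 — r_{ij} = s_{ij} / (s_i · s_j):
  r[X,X] = 1 (diagonal).
  r[X,Y] = 0.6667 / (3.304 · 0.8165) = 0.6667 / 2.6977 = 0.2471
  r[Y,Y] = 1 (diagonal).

R is symmetric with unit diagonal. Assembling:

R = [[1, 0.2471],
 [0.2471, 1]]


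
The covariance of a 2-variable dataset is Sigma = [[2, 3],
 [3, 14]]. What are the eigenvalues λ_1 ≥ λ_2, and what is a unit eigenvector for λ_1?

Step 1 — characteristic polynomial of 2×2 Sigma:
  det(Sigma - λI) = λ² - trace · λ + det = 0.
  trace = 2 + 14 = 16, det = 2·14 - (3)² = 19.
Step 2 — discriminant:
  Δ = trace² - 4·det = 256 - 76 = 180.
Step 3 — eigenvalues:
  λ = (trace ± √Δ)/2 = (16 ± 13.4164)/2,
  λ_1 = 14.7082,  λ_2 = 1.2918.

Step 4 — unit eigenvector for λ_1: solve (Sigma - λ_1 I)v = 0. First row:
  (2 - 14.7082)·v_x + (3)·v_y = 0, i.e. (-12.7082)·v_x + (3)·v_y = 0,
  so v ∝ (b, λ_1 - a) = (3, 12.7082) = u.
  ||u|| = √((3)² + (12.7082)²) = √(170.4984) ≈ 13.0575,
  v_1 = u/||u|| ≈ (0.2298, 0.9732) (||v_1|| = 1).

λ_1 = 14.7082,  λ_2 = 1.2918;  v_1 ≈ (0.2298, 0.9732)
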